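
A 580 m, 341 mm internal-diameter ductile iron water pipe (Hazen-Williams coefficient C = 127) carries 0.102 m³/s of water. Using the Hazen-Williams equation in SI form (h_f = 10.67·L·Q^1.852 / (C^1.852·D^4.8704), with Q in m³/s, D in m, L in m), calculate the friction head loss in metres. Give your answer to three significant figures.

h_f = 10.67·580·0.102^1.852 / (127^1.852·0.341^4.8704) = 2.162 m

h_f ≈ 2.16 m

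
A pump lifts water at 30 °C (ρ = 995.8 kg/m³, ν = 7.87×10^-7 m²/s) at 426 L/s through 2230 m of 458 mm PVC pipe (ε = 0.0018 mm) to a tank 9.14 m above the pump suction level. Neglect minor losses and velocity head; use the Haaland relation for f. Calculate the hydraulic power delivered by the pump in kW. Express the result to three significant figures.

V = 4Q/(πD²) = 2.586 m/s; Re = 1.50×10^6; ε/D = 3.93×10^-6; f = 0.01092
h_f = f(L/D)V²/2g = 18.11 m
Total head H = z + h_f = 9.14 + 18.11 = 27.25 m
P_hyd = ρgQH = 995.8·9.81·0.426·27.25 = 113.4 kW

P_hyd ≈ 113 kW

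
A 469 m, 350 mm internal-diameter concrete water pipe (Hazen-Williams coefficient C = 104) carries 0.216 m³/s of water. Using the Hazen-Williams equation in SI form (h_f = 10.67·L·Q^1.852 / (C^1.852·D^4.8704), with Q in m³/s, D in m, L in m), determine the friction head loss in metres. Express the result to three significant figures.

h_f = 10.67·469·0.216^1.852 / (104^1.852·0.350^4.8704) = 8.949 m

h_f ≈ 8.95 m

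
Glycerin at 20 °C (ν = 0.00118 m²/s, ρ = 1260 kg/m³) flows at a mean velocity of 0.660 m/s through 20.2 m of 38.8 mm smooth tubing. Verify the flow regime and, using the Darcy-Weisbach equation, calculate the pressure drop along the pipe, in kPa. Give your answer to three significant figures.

Δp ≈ 421 kPa

Re = VD/ν = 0.660·0.03880/0.00118 = 21.7 → laminar (Re < 2300)
f = 64/Re = 2.949
h_f = f(L/D)V²/(2g) = 2.949·(20.2/0.03880)·0.660²/(2·9.81) = 34.09 m
Δp = ρg·h_f = 1260·9.81·34.09 = 421.3 kPa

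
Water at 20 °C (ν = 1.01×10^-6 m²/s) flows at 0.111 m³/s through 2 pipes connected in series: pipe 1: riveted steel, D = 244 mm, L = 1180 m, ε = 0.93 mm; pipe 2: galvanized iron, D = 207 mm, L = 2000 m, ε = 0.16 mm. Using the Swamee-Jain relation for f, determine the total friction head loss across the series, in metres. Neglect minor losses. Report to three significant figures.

Pipe 1: V = 2.374 m/s, Re = 5.73×10^5, ε/D = 0.00381, f = 0.02831, h_1 = f(L/D)V²/2g = 39.33 m
Pipe 2: V = 3.298 m/s, Re = 6.76×10^5, ε/D = 7.73×10^-4, f = 0.01911, h_2 = f(L/D)V²/2g = 102.4 m
Series → Q common, losses add: H = Σh = 141.7 m

H ≈ 142 m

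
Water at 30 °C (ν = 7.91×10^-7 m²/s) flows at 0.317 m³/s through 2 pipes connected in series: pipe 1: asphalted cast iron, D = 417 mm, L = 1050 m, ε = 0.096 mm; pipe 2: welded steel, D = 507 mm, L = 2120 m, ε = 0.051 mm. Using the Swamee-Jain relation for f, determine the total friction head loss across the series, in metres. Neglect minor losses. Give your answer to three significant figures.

Pipe 1: V = 2.321 m/s, Re = 1.22×10^6, ε/D = 2.30×10^-4, f = 0.01494, h_1 = f(L/D)V²/2g = 10.33 m
Pipe 2: V = 1.570 m/s, Re = 1.01×10^6, ε/D = 1.01×10^-4, f = 0.01351, h_2 = f(L/D)V²/2g = 7.099 m
Series → Q common, losses add: H = Σh = 17.43 m

H ≈ 17.4 m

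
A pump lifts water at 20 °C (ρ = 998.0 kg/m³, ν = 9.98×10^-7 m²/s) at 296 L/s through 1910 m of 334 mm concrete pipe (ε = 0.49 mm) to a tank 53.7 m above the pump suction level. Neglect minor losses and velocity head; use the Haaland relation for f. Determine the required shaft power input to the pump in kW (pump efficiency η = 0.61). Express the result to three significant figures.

P_shaft ≈ 600 kW

V = 4Q/(πD²) = 3.378 m/s; Re = 1.13×10^6; ε/D = 0.00147; f = 0.02183
h_f = f(L/D)V²/2g = 72.61 m
Total head H = z + h_f = 53.7 + 72.61 = 126.3 m
P_hyd = ρgQH = 998.0·9.81·0.296·126.3 = 366.0 kW
P_shaft = P_hyd/η = 366.0/0.61 = 600.1 kW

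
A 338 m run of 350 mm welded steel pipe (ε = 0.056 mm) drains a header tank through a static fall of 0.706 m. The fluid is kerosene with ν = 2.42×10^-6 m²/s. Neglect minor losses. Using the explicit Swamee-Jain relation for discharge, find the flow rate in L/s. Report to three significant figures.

Q ≈ 85.9 L/s

Swamee-Jain (Type II): Q = -0.965·√(gD⁵h_f/L)·ln[ε/(3.7D) + √(3.17ν²L/(gD³h_f))]
√(gD⁵h_f/L) = √(9.81·0.350⁵·0.706/338) = 0.01037
ε/(3.7D) = 4.32×10^-5; √(3.17ν²L/(gD³h_f)) = 1.45×10^-4
Q = -0.965·0.01037·ln(1.886×10^-4) = 0.08585 m³/s
Check: V = 0.892 m/s, Re = 1.29×10^5, f = 0.01800, h_f = 0.705 m ≈ 0.706 m ✓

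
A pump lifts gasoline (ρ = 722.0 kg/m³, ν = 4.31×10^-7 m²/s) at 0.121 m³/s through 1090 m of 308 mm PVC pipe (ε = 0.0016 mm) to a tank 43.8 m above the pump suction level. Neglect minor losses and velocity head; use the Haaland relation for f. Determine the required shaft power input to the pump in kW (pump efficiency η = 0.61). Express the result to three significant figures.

V = 4Q/(πD²) = 1.624 m/s; Re = 1.16×10^6; ε/D = 5.19×10^-6; f = 0.01140
h_f = f(L/D)V²/2g = 5.424 m
Total head H = z + h_f = 43.8 + 5.424 = 49.22 m
P_hyd = ρgQH = 722.0·9.81·0.121·49.22 = 42.19 kW
P_shaft = P_hyd/η = 42.19/0.61 = 69.16 kW

P_shaft ≈ 69.2 kW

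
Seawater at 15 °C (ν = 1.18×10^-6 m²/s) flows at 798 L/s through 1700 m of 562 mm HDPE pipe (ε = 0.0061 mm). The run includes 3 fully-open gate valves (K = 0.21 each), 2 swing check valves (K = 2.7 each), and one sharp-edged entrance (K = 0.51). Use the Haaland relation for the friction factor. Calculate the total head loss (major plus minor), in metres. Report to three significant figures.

H_L ≈ 21.1 m

V = 4Q/(πD²) = 3.217 m/s; V²/2g = 0.5275 m
Re = 1.53×10^6, ε/D = 1.09×10^-5 → f = 0.01106 (Haaland)
Major: h_f = f(L/D)·V²/2g = 0.01106·3025·0.5275 = 17.65 m
Minor: ΣK = 6.54; h_m = ΣK·V²/2g = 3.450 m
Total H_L = 17.65 + 3.450 = 21.10 m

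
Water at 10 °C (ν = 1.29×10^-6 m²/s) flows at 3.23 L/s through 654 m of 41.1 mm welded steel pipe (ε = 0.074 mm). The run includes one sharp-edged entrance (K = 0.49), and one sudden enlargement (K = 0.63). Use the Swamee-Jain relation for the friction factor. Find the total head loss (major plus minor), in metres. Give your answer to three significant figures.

V = 4Q/(πD²) = 2.435 m/s; V²/2g = 0.3021 m
Re = 7.76×10^4, ε/D = 0.00180 → f = 0.02526 (Swamee-Jain)
Major: h_f = f(L/D)·V²/2g = 0.02526·15912·0.3021 = 121.4 m
Minor: ΣK = 1.12; h_m = ΣK·V²/2g = 0.3384 m
Total H_L = 121.4 + 0.3384 = 121.8 m

H_L ≈ 122 m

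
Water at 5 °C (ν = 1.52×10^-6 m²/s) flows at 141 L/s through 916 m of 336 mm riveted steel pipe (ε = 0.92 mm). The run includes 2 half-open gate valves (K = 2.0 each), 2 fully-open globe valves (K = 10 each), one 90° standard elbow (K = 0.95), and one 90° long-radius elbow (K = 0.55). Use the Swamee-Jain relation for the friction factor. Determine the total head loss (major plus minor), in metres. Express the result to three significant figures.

V = 4Q/(πD²) = 1.590 m/s; V²/2g = 0.1289 m
Re = 3.52×10^5, ε/D = 0.00274 → f = 0.02605 (Swamee-Jain)
Major: h_f = f(L/D)·V²/2g = 0.02605·2726·0.1289 = 9.154 m
Minor: ΣK = 25.5; h_m = ΣK·V²/2g = 3.287 m
Total H_L = 9.154 + 3.287 = 12.44 m

H_L ≈ 12.4 m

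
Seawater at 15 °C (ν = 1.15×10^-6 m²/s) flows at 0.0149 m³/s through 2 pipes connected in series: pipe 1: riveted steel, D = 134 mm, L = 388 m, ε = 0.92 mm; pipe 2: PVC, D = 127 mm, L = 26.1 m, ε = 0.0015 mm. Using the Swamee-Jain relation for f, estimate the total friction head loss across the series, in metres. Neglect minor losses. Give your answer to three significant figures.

Pipe 1: V = 1.057 m/s, Re = 1.23×10^5, ε/D = 0.00687, f = 0.03435, h_1 = f(L/D)V²/2g = 5.659 m
Pipe 2: V = 1.176 m/s, Re = 1.30×10^5, ε/D = 1.18×10^-5, f = 0.01701, h_2 = f(L/D)V²/2g = 0.2465 m
Series → Q common, losses add: H = Σh = 5.906 m

H ≈ 5.91 m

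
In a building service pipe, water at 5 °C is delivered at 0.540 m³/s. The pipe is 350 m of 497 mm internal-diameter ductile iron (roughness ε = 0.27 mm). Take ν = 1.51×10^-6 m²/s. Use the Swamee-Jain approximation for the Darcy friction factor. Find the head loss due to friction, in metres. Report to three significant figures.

V = 4Q/(πD²) = 4·0.540/(π·0.497²) = 2.783 m/s
Re = VD/ν = 2.783·0.497/1.51×10^-6 = 9.16×10^5 → turbulent
ε/D = 0.27/497 = 5.43×10^-4
Swamee-Jain: f = 0.01763
h_f = f(L/D)V²/(2g) = 0.01763·(350/0.497)·2.783²/(2·9.81) = 4.903 m

h_f ≈ 4.90 m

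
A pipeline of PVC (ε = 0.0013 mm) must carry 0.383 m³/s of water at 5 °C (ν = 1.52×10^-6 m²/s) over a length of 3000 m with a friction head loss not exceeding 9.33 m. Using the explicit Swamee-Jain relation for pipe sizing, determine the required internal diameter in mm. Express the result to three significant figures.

D ≈ 556 mm

Swamee-Jain (Type III): D = 0.66·[ε^1.25·(LQ²/(gh_f))^4.75 + ν·Q^9.4·(L/(gh_f))^5.2]^0.04
LQ²/(gh_f) = 4.808; L/(gh_f) = 32.78
Term 1 = ε^1.25·(…)^4.75 = 7.62×10^-5; Term 2 = ν·Q^9.4·(…)^5.2 = 0.0140
D = 0.66·(7.62×10^-5 + 0.0140)^0.04 = 0.5565 m = 556 mm
Check: V = 1.57 m/s, Re = 5.77×10^5, f = 0.01280, h_f = 8.73 m ≈ 9.33 m ✓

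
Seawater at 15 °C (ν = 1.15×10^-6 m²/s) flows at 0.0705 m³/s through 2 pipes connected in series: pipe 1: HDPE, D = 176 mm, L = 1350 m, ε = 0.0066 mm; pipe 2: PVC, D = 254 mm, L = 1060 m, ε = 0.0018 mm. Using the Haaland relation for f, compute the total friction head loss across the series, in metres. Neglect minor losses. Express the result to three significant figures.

H ≈ 51.1 m

Pipe 1: V = 2.898 m/s, Re = 4.43×10^5, ε/D = 3.75×10^-5, f = 0.01377, h_1 = f(L/D)V²/2g = 45.20 m
Pipe 2: V = 1.391 m/s, Re = 3.07×10^5, ε/D = 7.09×10^-6, f = 0.01434, h_2 = f(L/D)V²/2g = 5.903 m
Series → Q common, losses add: H = Σh = 51.10 m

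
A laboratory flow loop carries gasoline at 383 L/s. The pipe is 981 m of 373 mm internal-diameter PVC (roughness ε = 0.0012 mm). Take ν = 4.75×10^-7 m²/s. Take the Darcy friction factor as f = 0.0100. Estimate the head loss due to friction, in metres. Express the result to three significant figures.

V = 4Q/(πD²) = 4·0.383/(π·0.373²) = 3.505 m/s
h_f = f(L/D)V²/(2g) = 0.01000·(981/0.373)·3.505²/(2·9.81) = 16.47 m

h_f ≈ 16.5 m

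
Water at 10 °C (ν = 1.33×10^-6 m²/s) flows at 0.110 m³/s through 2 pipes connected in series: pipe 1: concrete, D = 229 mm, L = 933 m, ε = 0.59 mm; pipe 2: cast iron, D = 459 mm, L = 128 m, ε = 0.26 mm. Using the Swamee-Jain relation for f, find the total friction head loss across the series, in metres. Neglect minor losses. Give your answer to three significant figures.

H ≈ 37.9 m

Pipe 1: V = 2.671 m/s, Re = 4.60×10^5, ε/D = 0.00258, f = 0.02553, h_1 = f(L/D)V²/2g = 37.81 m
Pipe 2: V = 0.6648 m/s, Re = 2.29×10^5, ε/D = 5.66×10^-4, f = 0.01906, h_2 = f(L/D)V²/2g = 0.1197 m
Series → Q common, losses add: H = Σh = 37.93 m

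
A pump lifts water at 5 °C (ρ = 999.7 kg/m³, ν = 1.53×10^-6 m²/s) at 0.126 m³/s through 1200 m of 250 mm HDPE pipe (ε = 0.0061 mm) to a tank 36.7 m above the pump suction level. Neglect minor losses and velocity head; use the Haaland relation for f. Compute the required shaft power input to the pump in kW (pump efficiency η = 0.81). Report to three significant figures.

V = 4Q/(πD²) = 2.567 m/s; Re = 4.19×10^5; ε/D = 2.44×10^-5; f = 0.01374
h_f = f(L/D)V²/2g = 22.15 m
Total head H = z + h_f = 36.7 + 22.15 = 58.85 m
P_hyd = ρgQH = 999.7·9.81·0.126·58.85 = 72.72 kW
P_shaft = P_hyd/η = 72.72/0.81 = 89.78 kW

P_shaft ≈ 89.8 kW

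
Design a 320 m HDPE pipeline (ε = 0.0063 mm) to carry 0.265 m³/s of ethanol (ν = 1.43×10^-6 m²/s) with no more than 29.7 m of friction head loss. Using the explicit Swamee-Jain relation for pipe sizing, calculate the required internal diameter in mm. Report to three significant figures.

D ≈ 240 mm

Swamee-Jain (Type III): D = 0.66·[ε^1.25·(LQ²/(gh_f))^4.75 + ν·Q^9.4·(L/(gh_f))^5.2]^0.04
LQ²/(gh_f) = 0.07713; L/(gh_f) = 1.098
Term 1 = ε^1.25·(…)^4.75 = 1.63×10^-12; Term 2 = ν·Q^9.4·(…)^5.2 = 8.82×10^-12
D = 0.66·(1.63×10^-12 + 8.82×10^-12)^0.04 = 0.2401 m = 240 mm
Check: V = 5.85 m/s, Re = 9.83×10^5, f = 0.01224, h_f = 28.5 m ≈ 29.7 m ✓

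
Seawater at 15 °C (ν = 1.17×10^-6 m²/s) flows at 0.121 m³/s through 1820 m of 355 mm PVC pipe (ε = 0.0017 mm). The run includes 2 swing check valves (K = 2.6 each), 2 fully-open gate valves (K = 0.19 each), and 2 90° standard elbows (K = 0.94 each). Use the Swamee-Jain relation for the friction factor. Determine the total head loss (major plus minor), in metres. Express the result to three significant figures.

V = 4Q/(πD²) = 1.222 m/s; V²/2g = 0.07617 m
Re = 3.71×10^5, ε/D = 4.79×10^-6 → f = 0.01388 (Swamee-Jain)
Major: h_f = f(L/D)·V²/2g = 0.01388·5127·0.07617 = 5.421 m
Minor: ΣK = 7.46; h_m = ΣK·V²/2g = 0.5682 m
Total H_L = 5.421 + 0.5682 = 5.990 m

H_L ≈ 5.99 m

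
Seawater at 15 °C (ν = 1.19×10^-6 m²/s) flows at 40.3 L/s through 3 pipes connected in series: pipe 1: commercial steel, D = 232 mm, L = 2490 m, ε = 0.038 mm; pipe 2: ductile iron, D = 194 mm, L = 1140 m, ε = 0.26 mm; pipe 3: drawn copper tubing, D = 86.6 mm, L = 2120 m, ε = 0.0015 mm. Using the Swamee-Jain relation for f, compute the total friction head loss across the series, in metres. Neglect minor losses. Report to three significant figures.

H ≈ 802 m

Pipe 1: V = 0.9533 m/s, Re = 1.86×10^5, ε/D = 1.64×10^-4, f = 0.01705, h_1 = f(L/D)V²/2g = 8.476 m
Pipe 2: V = 1.363 m/s, Re = 2.22×10^5, ε/D = 0.00134, f = 0.02233, h_2 = f(L/D)V²/2g = 12.43 m
Pipe 3: V = 6.842 m/s, Re = 4.98×10^5, ε/D = 1.73×10^-5, f = 0.01337, h_3 = f(L/D)V²/2g = 781.2 m
Series → Q common, losses add: H = Σh = 802.1 m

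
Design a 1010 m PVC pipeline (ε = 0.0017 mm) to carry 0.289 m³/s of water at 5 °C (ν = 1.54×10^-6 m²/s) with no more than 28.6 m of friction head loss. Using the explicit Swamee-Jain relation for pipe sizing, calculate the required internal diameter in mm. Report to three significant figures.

Swamee-Jain (Type III): D = 0.66·[ε^1.25·(LQ²/(gh_f))^4.75 + ν·Q^9.4·(L/(gh_f))^5.2]^0.04
LQ²/(gh_f) = 0.3007; L/(gh_f) = 3.600
Term 1 = ε^1.25·(…)^4.75 = 2.04×10^-10; Term 2 = ν·Q^9.4·(…)^5.2 = 1.03×10^-8
D = 0.66·(2.04×10^-10 + 1.03×10^-8)^0.04 = 0.3165 m = 317 mm
Check: V = 3.67 m/s, Re = 7.55×10^5, f = 0.01229, h_f = 27.0 m ≈ 28.6 m ✓

D ≈ 317 mm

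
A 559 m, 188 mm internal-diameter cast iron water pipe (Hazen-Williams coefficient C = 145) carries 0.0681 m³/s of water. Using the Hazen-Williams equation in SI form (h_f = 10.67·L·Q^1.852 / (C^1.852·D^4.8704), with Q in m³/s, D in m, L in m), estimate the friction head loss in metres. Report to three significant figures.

h_f ≈ 14.0 m

h_f = 10.67·559·0.0681^1.852 / (145^1.852·0.188^4.8704) = 14.02 m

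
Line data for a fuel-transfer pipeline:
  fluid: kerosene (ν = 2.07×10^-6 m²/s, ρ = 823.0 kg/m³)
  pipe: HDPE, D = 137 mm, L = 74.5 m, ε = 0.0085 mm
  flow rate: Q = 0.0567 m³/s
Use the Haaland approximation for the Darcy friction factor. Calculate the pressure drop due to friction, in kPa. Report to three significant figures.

Δp ≈ 50.6 kPa

V = 4Q/(πD²) = 4·0.0567/(π·0.137²) = 3.846 m/s
Re = VD/ν = 3.846·0.137/2.07×10^-6 = 2.55×10^5 → turbulent
ε/D = 0.0085/137 = 6.20×10^-5
Haaland: f = 0.01529
h_f = f(L/D)V²/(2g) = 0.01529·(74.5/0.137)·3.846²/(2·9.81) = 6.268 m
Δp = ρg·h_f = 823.0·9.81·6.268 = 50.61 kPa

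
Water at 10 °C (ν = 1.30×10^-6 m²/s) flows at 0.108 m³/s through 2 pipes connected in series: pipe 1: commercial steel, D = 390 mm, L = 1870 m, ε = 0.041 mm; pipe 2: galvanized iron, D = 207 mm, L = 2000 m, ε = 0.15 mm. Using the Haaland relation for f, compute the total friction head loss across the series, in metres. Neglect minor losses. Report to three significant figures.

Pipe 1: V = 0.9041 m/s, Re = 2.71×10^5, ε/D = 1.05×10^-4, f = 0.01549, h_1 = f(L/D)V²/2g = 3.095 m
Pipe 2: V = 3.209 m/s, Re = 5.11×10^5, ε/D = 7.25×10^-4, f = 0.01886, h_2 = f(L/D)V²/2g = 95.65 m
Series → Q common, losses add: H = Σh = 98.74 m

H ≈ 98.7 m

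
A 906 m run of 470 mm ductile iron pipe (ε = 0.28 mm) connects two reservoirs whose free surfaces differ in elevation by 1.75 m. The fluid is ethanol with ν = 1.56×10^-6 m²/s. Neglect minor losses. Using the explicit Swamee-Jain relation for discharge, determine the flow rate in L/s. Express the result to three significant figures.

Swamee-Jain (Type II): Q = -0.965·√(gD⁵h_f/L)·ln[ε/(3.7D) + √(3.17ν²L/(gD³h_f))]
√(gD⁵h_f/L) = √(9.81·0.470⁵·1.75/906) = 0.02085
ε/(3.7D) = 1.61×10^-4; √(3.17ν²L/(gD³h_f)) = 6.26×10^-5
Q = -0.965·0.02085·ln(2.236×10^-4) = 0.1691 m³/s
Check: V = 0.975 m/s, Re = 2.94×10^5, f = 0.01888, h_f = 1.76 m ≈ 1.75 m ✓

Q ≈ 169 L/s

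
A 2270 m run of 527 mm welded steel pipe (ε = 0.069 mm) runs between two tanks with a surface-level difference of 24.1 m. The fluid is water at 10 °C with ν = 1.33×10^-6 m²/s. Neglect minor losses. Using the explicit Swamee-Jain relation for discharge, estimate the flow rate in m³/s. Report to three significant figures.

Swamee-Jain (Type II): Q = -0.965·√(gD⁵h_f/L)·ln[ε/(3.7D) + √(3.17ν²L/(gD³h_f))]
√(gD⁵h_f/L) = √(9.81·0.527⁵·24.1/2270) = 0.06507
ε/(3.7D) = 3.54×10^-5; √(3.17ν²L/(gD³h_f)) = 1.92×10^-5
Q = -0.965·0.06507·ln(5.457×10^-5) = 0.6163 m³/s
Check: V = 2.83 m/s, Re = 1.12×10^6, f = 0.01383, h_f = 24.2 m ≈ 24.1 m ✓

Q ≈ 0.616 m³/s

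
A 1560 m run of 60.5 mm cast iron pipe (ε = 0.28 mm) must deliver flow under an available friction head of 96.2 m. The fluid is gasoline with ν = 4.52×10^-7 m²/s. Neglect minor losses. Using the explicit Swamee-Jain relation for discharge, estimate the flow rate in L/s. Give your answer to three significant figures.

Q ≈ 4.48 L/s

Swamee-Jain (Type II): Q = -0.965·√(gD⁵h_f/L)·ln[ε/(3.7D) + √(3.17ν²L/(gD³h_f))]
√(gD⁵h_f/L) = √(9.81·0.0605⁵·96.2/1560) = 7.002×10^-4
ε/(3.7D) = 0.00125; √(3.17ν²L/(gD³h_f)) = 6.95×10^-5
Q = -0.965·7.002×10^-4·ln(0.001320) = 0.004480 m³/s
Check: V = 1.56 m/s, Re = 2.09×10^5, f = 0.03032, h_f = 96.8 m ≈ 96.2 m ✓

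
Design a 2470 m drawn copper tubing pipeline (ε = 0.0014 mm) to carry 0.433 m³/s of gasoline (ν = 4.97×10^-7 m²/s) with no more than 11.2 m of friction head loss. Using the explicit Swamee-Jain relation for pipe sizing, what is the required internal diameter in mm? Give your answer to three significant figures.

Swamee-Jain (Type III): D = 0.66·[ε^1.25·(LQ²/(gh_f))^4.75 + ν·Q^9.4·(L/(gh_f))^5.2]^0.04
LQ²/(gh_f) = 4.215; L/(gh_f) = 22.48
Term 1 = ε^1.25·(…)^4.75 = 4.47×10^-5; Term 2 = ν·Q^9.4·(…)^5.2 = 0.00204
D = 0.66·(4.47×10^-5 + 0.00204)^0.04 = 0.5156 m = 516 mm
Check: V = 2.07 m/s, Re = 2.15×10^6, f = 0.01035, h_f = 10.9 m ≈ 11.2 m ✓

D ≈ 516 mm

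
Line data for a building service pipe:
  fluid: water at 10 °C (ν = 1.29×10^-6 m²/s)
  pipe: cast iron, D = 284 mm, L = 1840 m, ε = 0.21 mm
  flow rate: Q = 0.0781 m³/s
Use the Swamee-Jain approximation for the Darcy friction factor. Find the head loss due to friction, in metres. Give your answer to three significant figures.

h_f ≈ 9.89 m

V = 4Q/(πD²) = 4·0.0781/(π·0.284²) = 1.233 m/s
Re = VD/ν = 1.233·0.284/1.29×10^-6 = 2.71×10^5 → turbulent
ε/D = 0.21/284 = 7.39×10^-4
Swamee-Jain: f = 0.01970
h_f = f(L/D)V²/(2g) = 0.01970·(1840/0.284)·1.233²/(2·9.81) = 9.886 m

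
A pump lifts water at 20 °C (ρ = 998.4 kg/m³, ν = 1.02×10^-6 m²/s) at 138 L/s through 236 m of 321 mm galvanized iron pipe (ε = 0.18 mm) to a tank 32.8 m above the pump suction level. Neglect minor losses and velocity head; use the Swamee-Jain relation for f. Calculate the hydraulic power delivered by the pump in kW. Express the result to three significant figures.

P_hyd ≈ 47.0 kW

V = 4Q/(πD²) = 1.705 m/s; Re = 5.37×10^5; ε/D = 5.61×10^-4; f = 0.01809
h_f = f(L/D)V²/2g = 1.971 m
Total head H = z + h_f = 32.8 + 1.971 = 34.77 m
P_hyd = ρgQH = 998.4·9.81·0.138·34.77 = 47.00 kW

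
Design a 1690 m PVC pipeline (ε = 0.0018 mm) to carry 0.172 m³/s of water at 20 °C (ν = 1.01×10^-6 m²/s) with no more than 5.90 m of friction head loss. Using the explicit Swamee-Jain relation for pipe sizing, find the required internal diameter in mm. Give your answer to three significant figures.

Swamee-Jain (Type III): D = 0.66·[ε^1.25·(LQ²/(gh_f))^4.75 + ν·Q^9.4·(L/(gh_f))^5.2]^0.04
LQ²/(gh_f) = 0.8638; L/(gh_f) = 29.20
Term 1 = ε^1.25·(…)^4.75 = 3.29×10^-8; Term 2 = ν·Q^9.4·(…)^5.2 = 2.74×10^-6
D = 0.66·(3.29×10^-8 + 2.74×10^-6)^0.04 = 0.3956 m = 396 mm
Check: V = 1.40 m/s, Re = 5.48×10^5, f = 0.01296, h_f = 5.52 m ≈ 5.90 m ✓

D ≈ 396 mm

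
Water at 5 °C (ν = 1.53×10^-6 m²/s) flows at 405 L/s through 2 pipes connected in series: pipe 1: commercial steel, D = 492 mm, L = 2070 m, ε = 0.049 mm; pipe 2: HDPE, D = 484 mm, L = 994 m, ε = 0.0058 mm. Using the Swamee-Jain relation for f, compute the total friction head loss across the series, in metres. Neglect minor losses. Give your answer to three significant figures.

H ≈ 20.0 m

Pipe 1: V = 2.130 m/s, Re = 6.85×10^5, ε/D = 9.96×10^-5, f = 0.01398, h_1 = f(L/D)V²/2g = 13.60 m
Pipe 2: V = 2.201 m/s, Re = 6.96×10^5, ε/D = 1.20×10^-5, f = 0.01258, h_2 = f(L/D)V²/2g = 6.382 m
Series → Q common, losses add: H = Σh = 19.99 m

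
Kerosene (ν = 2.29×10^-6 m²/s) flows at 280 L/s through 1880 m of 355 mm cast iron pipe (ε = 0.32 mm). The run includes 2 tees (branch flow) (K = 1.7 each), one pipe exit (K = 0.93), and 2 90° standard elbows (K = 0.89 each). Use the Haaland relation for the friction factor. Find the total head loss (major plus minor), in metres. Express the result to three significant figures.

V = 4Q/(πD²) = 2.829 m/s; V²/2g = 0.4079 m
Re = 4.39×10^5, ε/D = 9.01×10^-4 → f = 0.01982 (Haaland)
Major: h_f = f(L/D)·V²/2g = 0.01982·5296·0.4079 = 42.82 m
Minor: ΣK = 6.11; h_m = ΣK·V²/2g = 2.492 m
Total H_L = 42.82 + 2.492 = 45.31 m

H_L ≈ 45.3 m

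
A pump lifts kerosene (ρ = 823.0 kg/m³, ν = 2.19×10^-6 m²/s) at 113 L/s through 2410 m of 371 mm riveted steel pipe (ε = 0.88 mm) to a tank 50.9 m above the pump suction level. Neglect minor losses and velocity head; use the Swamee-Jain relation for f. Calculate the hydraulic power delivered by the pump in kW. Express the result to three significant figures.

V = 4Q/(πD²) = 1.045 m/s; Re = 1.77×10^5; ε/D = 0.00237; f = 0.02560
h_f = f(L/D)V²/2g = 9.260 m
Total head H = z + h_f = 50.9 + 9.260 = 60.16 m
P_hyd = ρgQH = 823.0·9.81·0.113·60.16 = 54.89 kW

P_hyd ≈ 54.9 kW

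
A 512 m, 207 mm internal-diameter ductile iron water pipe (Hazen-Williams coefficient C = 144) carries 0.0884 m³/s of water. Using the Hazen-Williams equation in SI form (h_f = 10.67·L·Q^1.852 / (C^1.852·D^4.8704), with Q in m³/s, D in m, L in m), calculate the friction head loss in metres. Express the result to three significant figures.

h_f ≈ 13.2 m

h_f = 10.67·512·0.0884^1.852 / (144^1.852·0.207^4.8704) = 13.20 m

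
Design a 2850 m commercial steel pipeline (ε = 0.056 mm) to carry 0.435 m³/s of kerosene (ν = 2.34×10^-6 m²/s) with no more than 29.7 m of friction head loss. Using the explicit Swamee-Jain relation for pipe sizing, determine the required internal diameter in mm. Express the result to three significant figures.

Swamee-Jain (Type III): D = 0.66·[ε^1.25·(LQ²/(gh_f))^4.75 + ν·Q^9.4·(L/(gh_f))^5.2]^0.04
LQ²/(gh_f) = 1.851; L/(gh_f) = 9.782
Term 1 = ε^1.25·(…)^4.75 = 9.02×10^-5; Term 2 = ν·Q^9.4·(…)^5.2 = 1.32×10^-4
D = 0.66·(9.02×10^-5 + 1.32×10^-4)^0.04 = 0.4714 m = 471 mm
Check: V = 2.49 m/s, Re = 5.02×10^5, f = 0.01468, h_f = 28.1 m ≈ 29.7 m ✓

D ≈ 471 mm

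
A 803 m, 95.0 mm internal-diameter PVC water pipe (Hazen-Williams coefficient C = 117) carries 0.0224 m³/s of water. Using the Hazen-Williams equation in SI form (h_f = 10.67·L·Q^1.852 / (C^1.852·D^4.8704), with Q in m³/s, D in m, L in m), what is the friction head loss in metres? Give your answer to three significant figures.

h_f = 10.67·803·0.0224^1.852 / (117^1.852·0.0950^4.8704) = 106.2 m

h_f ≈ 106 m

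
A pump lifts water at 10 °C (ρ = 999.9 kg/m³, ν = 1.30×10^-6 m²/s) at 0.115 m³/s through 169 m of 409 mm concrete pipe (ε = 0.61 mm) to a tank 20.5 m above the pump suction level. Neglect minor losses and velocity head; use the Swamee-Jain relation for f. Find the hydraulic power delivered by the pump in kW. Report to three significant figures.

P_hyd ≈ 23.5 kW

V = 4Q/(πD²) = 0.8753 m/s; Re = 2.75×10^5; ε/D = 0.00149; f = 0.02265
h_f = f(L/D)V²/2g = 0.3655 m
Total head H = z + h_f = 20.5 + 0.3655 = 20.87 m
P_hyd = ρgQH = 999.9·9.81·0.115·20.87 = 23.54 kW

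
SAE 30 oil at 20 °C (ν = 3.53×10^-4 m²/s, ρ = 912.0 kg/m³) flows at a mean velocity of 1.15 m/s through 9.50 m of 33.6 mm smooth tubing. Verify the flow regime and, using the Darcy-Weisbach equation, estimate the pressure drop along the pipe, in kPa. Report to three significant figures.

Re = VD/ν = 1.15·0.03360/3.53×10^-4 = 109 → laminar (Re < 2300)
f = 64/Re = 0.5847
h_f = f(L/D)V²/(2g) = 0.5847·(9.50/0.03360)·1.15²/(2·9.81) = 11.14 m
Δp = ρg·h_f = 912.0·9.81·11.14 = 99.69 kPa

Δp ≈ 99.7 kPa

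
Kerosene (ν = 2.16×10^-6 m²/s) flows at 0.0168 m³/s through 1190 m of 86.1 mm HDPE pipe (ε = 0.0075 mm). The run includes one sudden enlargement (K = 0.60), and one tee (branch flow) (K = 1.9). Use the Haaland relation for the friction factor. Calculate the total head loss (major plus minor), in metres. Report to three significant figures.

H_L ≈ 105 m

V = 4Q/(πD²) = 2.885 m/s; V²/2g = 0.4244 m
Re = 1.15×10^5, ε/D = 8.71×10^-5 → f = 0.01773 (Haaland)
Major: h_f = f(L/D)·V²/2g = 0.01773·13821·0.4244 = 104.0 m
Minor: ΣK = 2.50; h_m = ΣK·V²/2g = 1.061 m
Total H_L = 104.0 + 1.061 = 105.1 m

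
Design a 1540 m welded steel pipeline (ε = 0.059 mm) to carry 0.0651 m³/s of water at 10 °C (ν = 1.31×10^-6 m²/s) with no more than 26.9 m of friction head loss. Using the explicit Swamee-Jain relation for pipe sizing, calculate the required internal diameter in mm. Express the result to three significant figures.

D ≈ 205 mm

Swamee-Jain (Type III): D = 0.66·[ε^1.25·(LQ²/(gh_f))^4.75 + ν·Q^9.4·(L/(gh_f))^5.2]^0.04
LQ²/(gh_f) = 0.02473; L/(gh_f) = 5.836
Term 1 = ε^1.25·(…)^4.75 = 1.21×10^-13; Term 2 = ν·Q^9.4·(…)^5.2 = 8.88×10^-14
D = 0.66·(1.21×10^-13 + 8.88×10^-14)^0.04 = 0.2053 m = 205 mm
Check: V = 1.97 m/s, Re = 3.08×10^5, f = 0.01693, h_f = 25.0 m ≈ 26.9 m ✓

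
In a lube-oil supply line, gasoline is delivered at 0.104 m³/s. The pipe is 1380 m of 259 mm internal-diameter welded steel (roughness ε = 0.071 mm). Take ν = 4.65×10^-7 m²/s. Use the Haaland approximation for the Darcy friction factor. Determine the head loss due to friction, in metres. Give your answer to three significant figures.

V = 4Q/(πD²) = 4·0.104/(π·0.259²) = 1.974 m/s
Re = VD/ν = 1.974·0.259/4.65×10^-7 = 1.10×10^6 → turbulent
ε/D = 0.071/259 = 2.74×10^-4
Haaland: f = 0.01530
h_f = f(L/D)V²/(2g) = 0.01530·(1380/0.259)·1.974²/(2·9.81) = 16.20 m

h_f ≈ 16.2 m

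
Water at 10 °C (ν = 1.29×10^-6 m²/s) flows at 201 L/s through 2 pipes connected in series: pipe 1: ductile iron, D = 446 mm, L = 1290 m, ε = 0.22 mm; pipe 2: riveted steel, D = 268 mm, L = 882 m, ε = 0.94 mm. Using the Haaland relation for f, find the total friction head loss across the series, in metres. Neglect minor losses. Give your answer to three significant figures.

H ≈ 63.0 m

Pipe 1: V = 1.287 m/s, Re = 4.45×10^5, ε/D = 4.93×10^-4, f = 0.01763, h_1 = f(L/D)V²/2g = 4.302 m
Pipe 2: V = 3.563 m/s, Re = 7.40×10^5, ε/D = 0.00351, f = 0.02756, h_2 = f(L/D)V²/2g = 58.69 m
Series → Q common, losses add: H = Σh = 62.99 m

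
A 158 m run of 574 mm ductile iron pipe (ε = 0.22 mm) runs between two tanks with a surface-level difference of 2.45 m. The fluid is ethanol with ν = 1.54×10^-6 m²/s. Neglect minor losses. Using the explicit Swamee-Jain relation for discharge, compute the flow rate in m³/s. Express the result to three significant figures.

Swamee-Jain (Type II): Q = -0.965·√(gD⁵h_f/L)·ln[ε/(3.7D) + √(3.17ν²L/(gD³h_f))]
√(gD⁵h_f/L) = √(9.81·0.574⁵·2.45/158) = 0.09736
ε/(3.7D) = 1.04×10^-4; √(3.17ν²L/(gD³h_f)) = 1.62×10^-5
Q = -0.965·0.09736·ln(1.198×10^-4) = 0.8484 m³/s
Check: V = 3.28 m/s, Re = 1.22×10^6, f = 0.01634, h_f = 2.46 m ≈ 2.45 m ✓

Q ≈ 0.848 m³/s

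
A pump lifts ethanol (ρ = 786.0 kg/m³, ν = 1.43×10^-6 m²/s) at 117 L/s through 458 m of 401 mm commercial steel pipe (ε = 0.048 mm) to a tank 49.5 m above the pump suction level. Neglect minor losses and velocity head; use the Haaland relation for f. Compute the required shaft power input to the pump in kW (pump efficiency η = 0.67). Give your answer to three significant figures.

P_shaft ≈ 67.7 kW

V = 4Q/(πD²) = 0.9264 m/s; Re = 2.60×10^5; ε/D = 1.20×10^-4; f = 0.01571
h_f = f(L/D)V²/2g = 0.7848 m
Total head H = z + h_f = 49.5 + 0.7848 = 50.28 m
P_hyd = ρgQH = 786.0·9.81·0.117·50.28 = 45.36 kW
P_shaft = P_hyd/η = 45.36/0.67 = 67.71 kW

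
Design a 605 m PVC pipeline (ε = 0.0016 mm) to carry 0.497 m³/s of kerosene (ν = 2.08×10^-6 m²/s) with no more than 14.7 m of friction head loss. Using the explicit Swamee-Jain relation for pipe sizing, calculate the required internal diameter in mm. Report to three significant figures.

Swamee-Jain (Type III): D = 0.66·[ε^1.25·(LQ²/(gh_f))^4.75 + ν·Q^9.4·(L/(gh_f))^5.2]^0.04
LQ²/(gh_f) = 1.036; L/(gh_f) = 4.195
Term 1 = ε^1.25·(…)^4.75 = 6.74×10^-8; Term 2 = ν·Q^9.4·(…)^5.2 = 5.04×10^-6
D = 0.66·(6.74×10^-8 + 5.04×10^-6)^0.04 = 0.4054 m = 405 mm
Check: V = 3.85 m/s, Re = 7.50×10^5, f = 0.01227, h_f = 13.8 m ≈ 14.7 m ✓

D ≈ 405 mm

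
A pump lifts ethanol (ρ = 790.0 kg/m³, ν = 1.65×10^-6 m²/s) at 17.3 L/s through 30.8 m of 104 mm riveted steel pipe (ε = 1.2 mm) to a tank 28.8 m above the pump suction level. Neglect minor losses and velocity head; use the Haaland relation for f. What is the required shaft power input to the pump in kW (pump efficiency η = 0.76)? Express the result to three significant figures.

P_shaft ≈ 5.53 kW

V = 4Q/(πD²) = 2.037 m/s; Re = 1.28×10^5; ε/D = 0.0115; f = 0.04029
h_f = f(L/D)V²/2g = 2.522 m
Total head H = z + h_f = 28.8 + 2.522 = 31.32 m
P_hyd = ρgQH = 790.0·9.81·0.0173·31.32 = 4.199 kW
P_shaft = P_hyd/η = 4.199/0.76 = 5.526 kW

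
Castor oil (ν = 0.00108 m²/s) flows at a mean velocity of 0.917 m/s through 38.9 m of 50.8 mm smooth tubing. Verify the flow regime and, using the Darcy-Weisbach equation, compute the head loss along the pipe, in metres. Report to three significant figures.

Re = VD/ν = 0.917·0.05080/0.00108 = 43.1 → laminar (Re < 2300)
f = 64/Re = 1.484
h_f = f(L/D)V²/(2g) = 1.484·(38.9/0.05080)·0.917²/(2·9.81) = 48.70 m

h_f ≈ 48.7 m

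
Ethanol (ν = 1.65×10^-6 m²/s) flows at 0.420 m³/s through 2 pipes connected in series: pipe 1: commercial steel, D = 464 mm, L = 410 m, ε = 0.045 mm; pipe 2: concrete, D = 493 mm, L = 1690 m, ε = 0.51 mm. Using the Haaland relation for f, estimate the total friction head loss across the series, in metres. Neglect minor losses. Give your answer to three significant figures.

H ≈ 20.9 m

Pipe 1: V = 2.484 m/s, Re = 6.98×10^5, ε/D = 9.70×10^-5, f = 0.01372, h_1 = f(L/D)V²/2g = 3.813 m
Pipe 2: V = 2.200 m/s, Re = 6.57×10^5, ε/D = 0.00103, f = 0.02023, h_2 = f(L/D)V²/2g = 17.11 m
Series → Q common, losses add: H = Σh = 20.92 m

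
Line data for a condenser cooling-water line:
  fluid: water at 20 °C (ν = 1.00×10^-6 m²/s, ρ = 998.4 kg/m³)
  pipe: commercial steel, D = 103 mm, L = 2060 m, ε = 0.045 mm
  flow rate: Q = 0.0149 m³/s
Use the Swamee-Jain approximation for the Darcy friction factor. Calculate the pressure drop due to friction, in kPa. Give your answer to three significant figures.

Δp ≈ 598 kPa

V = 4Q/(πD²) = 4·0.0149/(π·0.103²) = 1.788 m/s
Re = VD/ν = 1.788·0.103/1.00×10^-6 = 1.84×10^5 → turbulent
ε/D = 0.045/103 = 4.37×10^-4
Swamee-Jain: f = 0.01874
h_f = f(L/D)V²/(2g) = 0.01874·(2060/0.103)·1.788²/(2·9.81) = 61.10 m
Δp = ρg·h_f = 998.4·9.81·61.10 = 598.4 kPa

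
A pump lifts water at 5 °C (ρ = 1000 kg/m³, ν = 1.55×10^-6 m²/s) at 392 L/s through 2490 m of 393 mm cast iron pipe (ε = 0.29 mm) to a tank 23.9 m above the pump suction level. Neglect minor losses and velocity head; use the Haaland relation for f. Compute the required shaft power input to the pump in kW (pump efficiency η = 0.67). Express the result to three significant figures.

V = 4Q/(πD²) = 3.232 m/s; Re = 8.19×10^5; ε/D = 7.38×10^-4; f = 0.01870
h_f = f(L/D)V²/2g = 63.06 m
Total head H = z + h_f = 23.9 + 63.06 = 86.96 m
P_hyd = ρgQH = 1000·9.81·0.392·86.96 = 334.4 kW
P_shaft = P_hyd/η = 334.4/0.67 = 499.1 kW

P_shaft ≈ 499 kW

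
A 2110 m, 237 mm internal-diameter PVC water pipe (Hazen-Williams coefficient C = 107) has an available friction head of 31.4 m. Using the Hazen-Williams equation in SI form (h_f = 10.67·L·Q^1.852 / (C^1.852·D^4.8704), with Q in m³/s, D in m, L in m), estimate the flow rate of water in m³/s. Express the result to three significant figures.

Rearranging: Q = [h_f·C^1.852·D^4.8704 / (10.67·L)]^(1/1.852)
Q = [31.4·107^1.852·0.237^4.8704 / (10.67·2110)]^0.540 = 0.06970 m³/s

Q ≈ 0.0697 m³/s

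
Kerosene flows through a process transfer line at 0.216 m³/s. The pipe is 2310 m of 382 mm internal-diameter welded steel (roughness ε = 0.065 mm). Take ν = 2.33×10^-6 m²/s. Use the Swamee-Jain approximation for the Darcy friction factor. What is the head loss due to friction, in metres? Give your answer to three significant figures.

h_f ≈ 17.5 m

V = 4Q/(πD²) = 4·0.216/(π·0.382²) = 1.885 m/s
Re = VD/ν = 1.885·0.382/2.33×10^-6 = 3.09×10^5 → turbulent
ε/D = 0.065/382 = 1.70×10^-4
Swamee-Jain: f = 0.01601
h_f = f(L/D)V²/(2g) = 0.01601·(2310/0.382)·1.885²/(2·9.81) = 17.53 m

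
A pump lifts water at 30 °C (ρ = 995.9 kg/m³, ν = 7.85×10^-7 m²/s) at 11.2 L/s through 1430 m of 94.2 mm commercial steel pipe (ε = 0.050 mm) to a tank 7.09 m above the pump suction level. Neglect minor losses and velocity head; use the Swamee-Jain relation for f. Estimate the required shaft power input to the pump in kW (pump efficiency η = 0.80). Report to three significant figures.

P_shaft ≈ 6.20 kW

V = 4Q/(πD²) = 1.607 m/s; Re = 1.93×10^5; ε/D = 5.31×10^-4; f = 0.01916
h_f = f(L/D)V²/2g = 38.28 m
Total head H = z + h_f = 7.09 + 38.28 = 45.37 m
P_hyd = ρgQH = 995.9·9.81·0.0112·45.37 = 4.964 kW
P_shaft = P_hyd/η = 4.964/0.80 = 6.205 kW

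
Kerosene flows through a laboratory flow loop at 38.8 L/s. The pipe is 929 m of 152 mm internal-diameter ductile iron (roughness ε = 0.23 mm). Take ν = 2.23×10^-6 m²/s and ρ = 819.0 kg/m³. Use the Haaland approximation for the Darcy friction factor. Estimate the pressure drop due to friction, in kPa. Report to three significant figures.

Δp ≈ 264 kPa

V = 4Q/(πD²) = 4·0.0388/(π·0.152²) = 2.138 m/s
Re = VD/ν = 2.138·0.152/2.23×10^-6 = 1.46×10^5 → turbulent
ε/D = 0.23/152 = 0.00151
Haaland: f = 0.02309
h_f = f(L/D)V²/(2g) = 0.02309·(929/0.152)·2.138²/(2·9.81) = 32.88 m
Δp = ρg·h_f = 819.0·9.81·32.88 = 264.2 kPa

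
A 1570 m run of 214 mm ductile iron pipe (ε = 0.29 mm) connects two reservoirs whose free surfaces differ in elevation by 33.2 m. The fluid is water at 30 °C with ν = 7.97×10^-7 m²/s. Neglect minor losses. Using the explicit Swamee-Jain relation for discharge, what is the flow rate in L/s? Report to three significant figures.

Swamee-Jain (Type II): Q = -0.965·√(gD⁵h_f/L)·ln[ε/(3.7D) + √(3.17ν²L/(gD³h_f))]
√(gD⁵h_f/L) = √(9.81·0.214⁵·33.2/1570) = 0.009649
ε/(3.7D) = 3.66×10^-4; √(3.17ν²L/(gD³h_f)) = 3.15×10^-5
Q = -0.965·0.009649·ln(3.977×10^-4) = 0.07291 m³/s
Check: V = 2.03 m/s, Re = 5.44×10^5, f = 0.02173, h_f = 33.4 m ≈ 33.2 m ✓

Q ≈ 72.9 L/s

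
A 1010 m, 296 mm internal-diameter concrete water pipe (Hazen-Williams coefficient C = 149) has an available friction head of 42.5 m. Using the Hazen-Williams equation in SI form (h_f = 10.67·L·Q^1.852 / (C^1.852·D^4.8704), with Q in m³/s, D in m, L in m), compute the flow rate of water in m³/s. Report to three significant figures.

Rearranging: Q = [h_f·C^1.852·D^4.8704 / (10.67·L)]^(1/1.852)
Q = [42.5·149^1.852·0.296^4.8704 / (10.67·1010)]^0.540 = 0.3053 m³/s

Q ≈ 0.305 m³/s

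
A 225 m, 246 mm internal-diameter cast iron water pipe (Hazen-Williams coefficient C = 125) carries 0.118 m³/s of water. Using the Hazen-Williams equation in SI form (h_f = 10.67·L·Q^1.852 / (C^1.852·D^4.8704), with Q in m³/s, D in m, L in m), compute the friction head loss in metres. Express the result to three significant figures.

h_f ≈ 5.55 m

h_f = 10.67·225·0.118^1.852 / (125^1.852·0.246^4.8704) = 5.551 m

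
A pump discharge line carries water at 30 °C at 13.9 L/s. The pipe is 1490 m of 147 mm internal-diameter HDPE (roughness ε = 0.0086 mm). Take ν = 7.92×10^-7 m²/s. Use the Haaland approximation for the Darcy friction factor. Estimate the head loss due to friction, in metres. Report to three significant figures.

V = 4Q/(πD²) = 4·0.0139/(π·0.147²) = 0.8190 m/s
Re = VD/ν = 0.8190·0.147/7.92×10^-7 = 1.52×10^5 → turbulent
ε/D = 0.0086/147 = 5.85×10^-5
Haaland: f = 0.01669
h_f = f(L/D)V²/(2g) = 0.01669·(1490/0.147)·0.8190²/(2·9.81) = 5.784 m

h_f ≈ 5.78 m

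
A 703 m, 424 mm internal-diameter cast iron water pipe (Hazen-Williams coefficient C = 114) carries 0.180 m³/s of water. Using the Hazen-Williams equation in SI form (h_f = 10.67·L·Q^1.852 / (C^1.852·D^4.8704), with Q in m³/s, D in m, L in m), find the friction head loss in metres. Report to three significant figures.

h_f ≈ 3.17 m

h_f = 10.67·703·0.180^1.852 / (114^1.852·0.424^4.8704) = 3.172 m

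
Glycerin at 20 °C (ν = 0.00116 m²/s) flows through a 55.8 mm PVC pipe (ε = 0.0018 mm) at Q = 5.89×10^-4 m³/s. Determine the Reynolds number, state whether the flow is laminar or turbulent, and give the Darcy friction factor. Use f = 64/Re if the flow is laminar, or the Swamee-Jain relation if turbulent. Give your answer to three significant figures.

Re ≈ 11.6; laminar; f = 64/Re ≈ 5.52

V = 4Q/(πD²) = 0.2409 m/s
Re = VD/ν = 0.2409·0.0558/0.00116 = 11.6
Re < 2300 → laminar → f = 64/Re = 5.524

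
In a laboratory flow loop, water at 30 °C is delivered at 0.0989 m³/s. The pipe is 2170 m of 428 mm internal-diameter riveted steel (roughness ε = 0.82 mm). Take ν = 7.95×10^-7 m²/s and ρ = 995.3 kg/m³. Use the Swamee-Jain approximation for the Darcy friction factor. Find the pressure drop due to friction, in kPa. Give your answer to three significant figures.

V = 4Q/(πD²) = 4·0.0989/(π·0.428²) = 0.6874 m/s
Re = VD/ν = 0.6874·0.428/7.95×10^-7 = 3.70×10^5 → turbulent
ε/D = 0.82/428 = 0.00192
Swamee-Jain: f = 0.02380
h_f = f(L/D)V²/(2g) = 0.02380·(2170/0.428)·0.6874²/(2·9.81) = 2.906 m
Δp = ρg·h_f = 995.3·9.81·2.906 = 28.37 kPa

Δp ≈ 28.4 kPa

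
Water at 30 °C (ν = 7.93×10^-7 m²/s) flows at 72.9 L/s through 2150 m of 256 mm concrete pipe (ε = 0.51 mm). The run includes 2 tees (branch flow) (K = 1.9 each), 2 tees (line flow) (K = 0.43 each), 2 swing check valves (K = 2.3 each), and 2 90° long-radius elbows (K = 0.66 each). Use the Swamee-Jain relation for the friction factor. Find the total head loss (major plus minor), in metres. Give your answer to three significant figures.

H_L ≈ 21.6 m

V = 4Q/(πD²) = 1.416 m/s; V²/2g = 0.1022 m
Re = 4.57×10^5, ε/D = 0.00199 → f = 0.02392 (Swamee-Jain)
Major: h_f = f(L/D)·V²/2g = 0.02392·8398·0.1022 = 20.54 m
Minor: ΣK = 10.6; h_m = ΣK·V²/2g = 1.082 m
Total H_L = 20.54 + 1.082 = 21.62 m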